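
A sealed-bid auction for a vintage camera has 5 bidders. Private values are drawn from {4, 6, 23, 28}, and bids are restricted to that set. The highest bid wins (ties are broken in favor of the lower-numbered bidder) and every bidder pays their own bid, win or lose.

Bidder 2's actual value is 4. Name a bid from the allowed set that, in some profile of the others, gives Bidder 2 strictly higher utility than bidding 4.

6

Suppose Bidder 1 bids 4, Bidder 3 bids 4, Bidder 4 bids 4 and Bidder 5 bids 4.
Bid 4: loses but pays 4, utility -4.
Bid 6: wins, pays 6, utility 4 - 6 = -2.
So bidding 6 beats truth here (-2 > -4).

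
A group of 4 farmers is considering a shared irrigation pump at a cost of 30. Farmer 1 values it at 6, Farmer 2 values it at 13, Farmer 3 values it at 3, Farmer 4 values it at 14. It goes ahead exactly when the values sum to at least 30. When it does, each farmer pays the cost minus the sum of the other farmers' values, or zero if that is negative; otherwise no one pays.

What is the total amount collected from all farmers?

15

Total value 36 ≥ cost 30, so it is built.
Farmer 1: others sum to 30; max(0, 30 - 30) = 0.
Farmer 2: others sum to 23; max(0, 30 - 23) = 7.
Farmer 3: others sum to 33; max(0, 30 - 33) = 0.
Farmer 4: others sum to 22; max(0, 30 - 22) = 8.
Total collected = 0 + 7 + 0 + 8 = 15.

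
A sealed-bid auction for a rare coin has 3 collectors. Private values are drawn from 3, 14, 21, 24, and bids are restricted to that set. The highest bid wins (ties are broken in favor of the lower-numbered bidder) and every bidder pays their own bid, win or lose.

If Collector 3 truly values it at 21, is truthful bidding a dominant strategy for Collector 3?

No

Consider the case where Collector 1 bids 3 and Collector 2 bids 3.
Truthful bid 21: wins, pays 21, utility 21 - 21 = 0.
Bid 14 instead: wins, pays 14, utility 21 - 14 = 7.
Since 7 > 0, bidding 14 is strictly better here, so truthful bidding is not dominant.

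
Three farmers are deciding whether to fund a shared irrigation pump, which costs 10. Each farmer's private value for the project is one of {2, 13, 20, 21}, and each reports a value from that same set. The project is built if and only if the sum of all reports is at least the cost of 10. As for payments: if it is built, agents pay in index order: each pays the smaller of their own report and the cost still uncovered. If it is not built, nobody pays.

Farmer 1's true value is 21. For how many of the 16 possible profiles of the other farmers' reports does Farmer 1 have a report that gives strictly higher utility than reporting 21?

Others report (2, 13): truth gives 11; report 2 gives 19 > 11. Violating.
Others report (2, 20): truth gives 11; report 2 gives 19 > 11. Violating.
Others report (2, 21): truth gives 11; report 2 gives 19 > 11. Violating.
Others report (13, 2): truth gives 11; report 2 gives 19 > 11. Violating.
Others report (2, 2): truth gives 11; no alternative beats it.
(Checking all 16 profiles: 15 have a profitable deviation, 1 does not.)

15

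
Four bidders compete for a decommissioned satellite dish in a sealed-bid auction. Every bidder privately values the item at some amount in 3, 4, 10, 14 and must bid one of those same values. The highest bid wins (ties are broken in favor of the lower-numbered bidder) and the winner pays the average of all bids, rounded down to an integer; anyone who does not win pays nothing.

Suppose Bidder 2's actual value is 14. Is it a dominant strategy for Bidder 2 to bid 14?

No

Consider the case where Bidder 1 bids 3, Bidder 3 bids 3 and Bidder 4 bids 3.
Truthful bid 14: wins, pays 5, utility 14 - 5 = 9.
Bid 4 instead: wins, pays 3, utility 14 - 3 = 11.
Since 11 > 9, bidding 4 is strictly better here, so truthful bidding is not dominant.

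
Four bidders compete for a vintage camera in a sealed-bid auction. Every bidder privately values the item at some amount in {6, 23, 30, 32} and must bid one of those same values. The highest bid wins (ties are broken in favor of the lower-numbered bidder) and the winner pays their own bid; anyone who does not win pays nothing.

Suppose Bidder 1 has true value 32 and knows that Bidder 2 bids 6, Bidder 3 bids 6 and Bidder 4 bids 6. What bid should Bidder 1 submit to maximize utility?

6

Bid 6: wins, pays 6, utility 32 - 6 = 26.
Bid 23: wins, pays 23, utility 32 - 23 = 9.
Bid 30: wins, pays 30, utility 32 - 30 = 2.
Bid 32: wins, pays 32, utility 32 - 32 = 0.
The best choice is 6 with utility 26.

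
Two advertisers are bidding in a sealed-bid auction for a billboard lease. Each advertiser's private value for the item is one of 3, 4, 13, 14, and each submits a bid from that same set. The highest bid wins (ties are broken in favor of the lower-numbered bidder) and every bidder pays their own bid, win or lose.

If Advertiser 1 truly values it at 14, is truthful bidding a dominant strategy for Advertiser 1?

Consider the case where Advertiser 2 bids 3.
Truthful bid 14: wins, pays 14, utility 14 - 14 = 0.
Bid 3 instead: wins, pays 3, utility 14 - 3 = 11.
Since 11 > 0, bidding 3 is strictly better here, so truthful bidding is not dominant.

No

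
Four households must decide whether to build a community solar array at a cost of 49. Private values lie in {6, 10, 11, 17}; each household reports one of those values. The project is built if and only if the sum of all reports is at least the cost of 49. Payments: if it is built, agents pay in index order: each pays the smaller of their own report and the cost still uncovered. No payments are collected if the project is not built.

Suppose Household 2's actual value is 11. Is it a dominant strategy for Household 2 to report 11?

No

Consider the case where Household 1 reports 6, Household 3 reports 17 and Household 4 reports 17.
Truthful report 11: project built, pays 11, utility 11 - 11 = 0.
Report 10 instead: project built, pays 10, utility 11 - 10 = 1.
Since 1 > 0, reporting 10 is strictly better here, so truthful reporting is not dominant.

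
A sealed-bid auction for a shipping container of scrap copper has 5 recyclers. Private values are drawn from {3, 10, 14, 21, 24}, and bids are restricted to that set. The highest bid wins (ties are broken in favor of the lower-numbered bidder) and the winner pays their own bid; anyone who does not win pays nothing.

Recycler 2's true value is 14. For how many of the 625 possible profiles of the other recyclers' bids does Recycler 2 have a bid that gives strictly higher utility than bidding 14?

Others bid (3, 3, 3, 3): truth gives 0; bid 10 gives 4 > 0. Violating.
Others bid (3, 3, 3, 10): truth gives 0; bid 10 gives 4 > 0. Violating.
Others bid (3, 3, 10, 3): truth gives 0; bid 10 gives 4 > 0. Violating.
Others bid (3, 3, 10, 10): truth gives 0; bid 10 gives 4 > 0. Violating.
Others bid (3, 3, 3, 14): truth gives 0; no alternative beats it.
Others bid (3, 3, 3, 21): truth gives 0; no alternative beats it.
(Checking all 625 profiles: 8 have a profitable deviation, 617 do not.)

8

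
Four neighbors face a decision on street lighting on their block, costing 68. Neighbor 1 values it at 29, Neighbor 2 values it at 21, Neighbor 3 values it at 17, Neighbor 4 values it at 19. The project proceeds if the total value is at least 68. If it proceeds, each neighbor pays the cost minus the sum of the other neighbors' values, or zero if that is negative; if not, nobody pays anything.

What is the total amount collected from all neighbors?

15

Total value 86 ≥ cost 68, so it is built.
Neighbor 1: others sum to 57; max(0, 68 - 57) = 11.
Neighbor 2: others sum to 65; max(0, 68 - 65) = 3.
Neighbor 3: others sum to 69; max(0, 68 - 69) = 0.
Neighbor 4: others sum to 67; max(0, 68 - 67) = 1.
Total collected = 11 + 3 + 0 + 1 = 15.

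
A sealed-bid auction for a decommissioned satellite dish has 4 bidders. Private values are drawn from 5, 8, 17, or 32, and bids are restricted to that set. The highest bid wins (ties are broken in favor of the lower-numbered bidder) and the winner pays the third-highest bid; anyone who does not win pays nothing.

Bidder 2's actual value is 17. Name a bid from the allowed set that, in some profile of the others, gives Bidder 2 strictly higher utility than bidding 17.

Suppose Bidder 1 bids 5, Bidder 3 bids 5 and Bidder 4 bids 32.
Bid 17: loses, pays 0, utility 0.
Bid 32: wins, pays 5, utility 17 - 5 = 12.
So bidding 32 beats truth here (12 > 0).

32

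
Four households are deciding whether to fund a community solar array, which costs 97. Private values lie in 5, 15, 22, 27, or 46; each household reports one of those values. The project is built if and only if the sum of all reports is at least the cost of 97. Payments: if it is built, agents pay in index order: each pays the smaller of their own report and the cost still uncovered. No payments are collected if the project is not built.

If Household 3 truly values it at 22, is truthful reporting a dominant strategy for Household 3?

Consider the case where Household 1 reports 5, Household 2 reports 46 and Household 4 reports 46.
Truthful report 22: project built, pays 22, utility 22 - 22 = 0.
Report 5 instead: project built, pays 5, utility 22 - 5 = 17.
Since 17 > 0, reporting 5 is strictly better here, so truthful reporting is not dominant.

No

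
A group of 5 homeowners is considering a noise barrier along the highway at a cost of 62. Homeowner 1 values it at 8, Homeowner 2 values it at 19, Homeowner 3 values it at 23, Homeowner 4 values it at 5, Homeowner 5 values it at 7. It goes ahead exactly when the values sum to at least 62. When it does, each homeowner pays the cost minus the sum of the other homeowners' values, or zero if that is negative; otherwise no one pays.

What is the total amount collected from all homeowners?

62

Total value 62 ≥ cost 62, so it is built.
Homeowner 1: others sum to 54; max(0, 62 - 54) = 8.
Homeowner 2: others sum to 43; max(0, 62 - 43) = 19.
Homeowner 3: others sum to 39; max(0, 62 - 39) = 23.
Homeowner 4: others sum to 57; max(0, 62 - 57) = 5.
Homeowner 5: others sum to 55; max(0, 62 - 55) = 7.
Total collected = 8 + 19 + 23 + 5 + 7 = 62.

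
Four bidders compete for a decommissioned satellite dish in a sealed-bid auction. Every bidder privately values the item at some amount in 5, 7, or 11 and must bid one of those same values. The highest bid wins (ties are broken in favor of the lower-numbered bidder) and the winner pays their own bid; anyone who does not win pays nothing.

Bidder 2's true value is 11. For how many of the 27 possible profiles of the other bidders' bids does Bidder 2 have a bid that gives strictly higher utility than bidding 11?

4

Others bid (5, 5, 5): truth gives 0; bid 7 gives 4 > 0. Violating.
Others bid (5, 5, 7): truth gives 0; bid 7 gives 4 > 0. Violating.
Others bid (5, 7, 5): truth gives 0; bid 7 gives 4 > 0. Violating.
Others bid (5, 7, 7): truth gives 0; bid 7 gives 4 > 0. Violating.
Others bid (5, 5, 11): truth gives 0; no alternative beats it.
Others bid (5, 7, 11): truth gives 0; no alternative beats it.
(Checking all 27 profiles: 4 have a profitable deviation, 23 do not.)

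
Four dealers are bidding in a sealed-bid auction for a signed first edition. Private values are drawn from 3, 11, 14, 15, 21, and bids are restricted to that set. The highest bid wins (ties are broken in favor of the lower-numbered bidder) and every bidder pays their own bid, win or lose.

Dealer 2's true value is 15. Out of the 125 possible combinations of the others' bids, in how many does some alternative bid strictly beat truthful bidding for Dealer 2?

Others bid (3, 3, 3): truth gives 0; bid 11 gives 4 > 0. Violating.
Others bid (3, 3, 11): truth gives 0; bid 11 gives 4 > 0. Violating.
Others bid (3, 3, 14): truth gives 0; bid 14 gives 1 > 0. Violating.
Others bid (3, 3, 21): truth gives -15; bid 3 gives -3 > -15. Violating.
Others bid (3, 3, 15): truth gives 0; no alternative beats it.
Others bid (3, 11, 15): truth gives 0; no alternative beats it.
(Checking all 125 profiles: 95 have a profitable deviation, 30 do not.)

95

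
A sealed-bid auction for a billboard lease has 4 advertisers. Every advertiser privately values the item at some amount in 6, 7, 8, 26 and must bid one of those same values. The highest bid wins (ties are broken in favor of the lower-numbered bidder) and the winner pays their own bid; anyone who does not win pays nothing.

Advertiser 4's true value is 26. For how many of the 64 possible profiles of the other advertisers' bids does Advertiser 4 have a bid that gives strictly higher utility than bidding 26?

8

Others bid (6, 6, 6): truth gives 0; bid 7 gives 19 > 0. Violating.
Others bid (6, 6, 7): truth gives 0; bid 8 gives 18 > 0. Violating.
Others bid (6, 7, 6): truth gives 0; bid 8 gives 18 > 0. Violating.
Others bid (6, 7, 7): truth gives 0; bid 8 gives 18 > 0. Violating.
Others bid (6, 6, 8): truth gives 0; no alternative beats it.
Others bid (6, 6, 26): truth gives 0; no alternative beats it.
(Checking all 64 profiles: 8 have a profitable deviation, 56 do not.)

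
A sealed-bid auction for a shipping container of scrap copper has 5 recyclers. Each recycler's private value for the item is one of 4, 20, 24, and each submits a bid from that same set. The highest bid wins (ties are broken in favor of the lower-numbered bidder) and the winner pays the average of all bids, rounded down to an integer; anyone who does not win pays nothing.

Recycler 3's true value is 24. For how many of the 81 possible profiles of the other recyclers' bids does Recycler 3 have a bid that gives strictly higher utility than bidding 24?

Others bid (4, 4, 4, 4): truth gives 16; bid 20 gives 17 > 16. Violating.
Others bid (4, 4, 4, 20): truth gives 13; bid 20 gives 14 > 13. Violating.
Others bid (4, 4, 20, 4): truth gives 13; bid 20 gives 14 > 13. Violating.
Others bid (4, 4, 20, 20): truth gives 10; bid 20 gives 11 > 10. Violating.
Others bid (4, 4, 4, 24): truth gives 12; no alternative beats it.
Others bid (4, 4, 20, 24): truth gives 9; no alternative beats it.
(Checking all 81 profiles: 4 have a profitable deviation, 77 do not.)

4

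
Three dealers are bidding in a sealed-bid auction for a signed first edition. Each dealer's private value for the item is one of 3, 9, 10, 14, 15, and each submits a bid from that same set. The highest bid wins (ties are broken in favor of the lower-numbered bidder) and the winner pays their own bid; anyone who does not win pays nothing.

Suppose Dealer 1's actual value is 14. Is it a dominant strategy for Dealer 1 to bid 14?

Consider the case where Dealer 2 bids 3 and Dealer 3 bids 3.
Truthful bid 14: wins, pays 14, utility 14 - 14 = 0.
Bid 3 instead: wins, pays 3, utility 14 - 3 = 11.
Since 11 > 0, bidding 3 is strictly better here, so truthful bidding is not dominant.

No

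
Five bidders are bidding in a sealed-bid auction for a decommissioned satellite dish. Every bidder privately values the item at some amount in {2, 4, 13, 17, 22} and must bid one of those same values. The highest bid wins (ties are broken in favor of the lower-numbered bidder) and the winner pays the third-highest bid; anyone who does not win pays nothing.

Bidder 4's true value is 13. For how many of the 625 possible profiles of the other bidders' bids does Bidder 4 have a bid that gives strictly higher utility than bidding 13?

Others bid (2, 2, 2, 17): truth gives 0; bid 17 gives 11 > 0. Violating.
Others bid (2, 2, 2, 22): truth gives 0; bid 22 gives 11 > 0. Violating.
Others bid (2, 2, 4, 17): truth gives 0; bid 17 gives 9 > 0. Violating.
Others bid (2, 2, 4, 22): truth gives 0; bid 22 gives 9 > 0. Violating.
Others bid (2, 2, 2, 2): truth gives 11; no alternative beats it.
Others bid (2, 2, 2, 4): truth gives 11; no alternative beats it.
(Checking all 625 profiles: 64 have a profitable deviation, 561 do not.)

64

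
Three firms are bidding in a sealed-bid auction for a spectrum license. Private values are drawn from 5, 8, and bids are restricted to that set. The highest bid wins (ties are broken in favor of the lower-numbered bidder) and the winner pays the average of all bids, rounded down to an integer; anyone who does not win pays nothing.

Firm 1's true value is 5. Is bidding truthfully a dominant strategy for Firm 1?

Check each profile of the others' bids and compare truth against every alternative bid.
Others bid (8, 8): truth gives 0, best alternative gives -3.
Others bid (5, 8): truth gives 0, best alternative gives -2.
Others bid (8, 5): truth gives 0, best alternative gives -2.
Others bid (5, 5): truth gives 0, best alternative gives -1.
In every case the truthful bid is at least as good as any alternative, so it is a dominant strategy.

Yes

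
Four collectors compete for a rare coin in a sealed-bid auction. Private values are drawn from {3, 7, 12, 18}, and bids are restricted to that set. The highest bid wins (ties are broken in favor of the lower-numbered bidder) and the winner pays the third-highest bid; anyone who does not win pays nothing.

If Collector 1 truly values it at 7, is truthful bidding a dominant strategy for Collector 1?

Consider the case where Collector 2 bids 3, Collector 3 bids 3 and Collector 4 bids 12.
Truthful bid 7: loses, pays 0, utility 0.
Bid 12 instead: wins, pays 3, utility 7 - 3 = 4.
Since 4 > 0, bidding 12 is strictly better here, so truthful bidding is not dominant.

No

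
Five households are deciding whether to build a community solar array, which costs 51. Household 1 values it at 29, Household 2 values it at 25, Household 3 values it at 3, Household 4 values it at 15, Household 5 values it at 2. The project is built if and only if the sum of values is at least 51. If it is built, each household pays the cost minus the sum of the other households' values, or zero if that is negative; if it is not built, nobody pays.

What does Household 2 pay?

2

Total value 74 ≥ cost 51, so the project is built.
The other households' values sum to 49.
Cost minus that sum is 51 - 49 = 2.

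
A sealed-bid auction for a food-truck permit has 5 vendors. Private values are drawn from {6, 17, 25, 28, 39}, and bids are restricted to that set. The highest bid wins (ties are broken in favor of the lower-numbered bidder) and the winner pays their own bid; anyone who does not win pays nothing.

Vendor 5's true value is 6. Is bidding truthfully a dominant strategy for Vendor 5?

Check each profile of the others' bids and compare truth against every alternative bid.
Others bid (6, 6, 6, 6): truth gives 0, best alternative gives -11.
Others bid (6, 6, 6, 17): truth gives 0, best alternative gives 0.
Others bid (6, 6, 6, 25): truth gives 0, best alternative gives 0.
Others bid (6, 6, 6, 28): truth gives 0, best alternative gives 0.
Others bid (6, 6, 6, 39): truth gives 0, best alternative gives 0.
Others bid (6, 6, 17, 6): truth gives 0, best alternative gives 0.
(Remaining 619 profiles checked similarly; truth is weakly best in each.)
In every case the truthful bid is at least as good as any alternative, so it is a dominant strategy.

Yes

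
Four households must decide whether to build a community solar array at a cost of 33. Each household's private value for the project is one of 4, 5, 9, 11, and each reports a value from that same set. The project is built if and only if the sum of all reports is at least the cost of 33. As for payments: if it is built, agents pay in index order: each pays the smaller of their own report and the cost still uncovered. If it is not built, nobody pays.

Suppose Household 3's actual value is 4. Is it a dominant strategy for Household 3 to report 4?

Yes

Check each profile of the others' reports and compare truth against every alternative report.
Others report (9, 9, 11): truth gives 0, best alternative gives -1.
Others report (9, 11, 9): truth gives 0, best alternative gives -1.
Others report (9, 11, 11): truth gives 0, best alternative gives -1.
Others report (11, 9, 9): truth gives 0, best alternative gives -1.
Others report (11, 9, 11): truth gives 0, best alternative gives -1.
Others report (11, 11, 9): truth gives 0, best alternative gives -1.
(Remaining 58 profiles checked similarly; truth is weakly best in each.)
In every case the truthful report is at least as good as any alternative, so it is a dominant strategy.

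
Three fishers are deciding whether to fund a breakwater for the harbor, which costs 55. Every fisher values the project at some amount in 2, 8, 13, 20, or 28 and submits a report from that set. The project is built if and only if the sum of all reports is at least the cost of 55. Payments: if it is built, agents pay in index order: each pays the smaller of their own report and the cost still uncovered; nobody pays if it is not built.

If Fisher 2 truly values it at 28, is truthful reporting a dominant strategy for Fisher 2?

No

Consider the case where Fisher 1 reports 8 and Fisher 3 reports 28.
Truthful report 28: project built, pays 28, utility 28 - 28 = 0.
Report 20 instead: project built, pays 20, utility 28 - 20 = 8.
Since 8 > 0, reporting 20 is strictly better here, so truthful reporting is not dominant.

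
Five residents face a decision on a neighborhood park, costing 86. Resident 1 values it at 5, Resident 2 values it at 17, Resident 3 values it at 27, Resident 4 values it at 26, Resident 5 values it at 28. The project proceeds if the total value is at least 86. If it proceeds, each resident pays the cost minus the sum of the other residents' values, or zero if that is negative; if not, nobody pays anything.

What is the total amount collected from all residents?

30

Total value 103 ≥ cost 86, so it is built.
Resident 1: others sum to 98; max(0, 86 - 98) = 0.
Resident 2: others sum to 86; max(0, 86 - 86) = 0.
Resident 3: others sum to 76; max(0, 86 - 76) = 10.
Resident 4: others sum to 77; max(0, 86 - 77) = 9.
Resident 5: others sum to 75; max(0, 86 - 75) = 11.
Total collected = 0 + 0 + 10 + 9 + 11 = 30.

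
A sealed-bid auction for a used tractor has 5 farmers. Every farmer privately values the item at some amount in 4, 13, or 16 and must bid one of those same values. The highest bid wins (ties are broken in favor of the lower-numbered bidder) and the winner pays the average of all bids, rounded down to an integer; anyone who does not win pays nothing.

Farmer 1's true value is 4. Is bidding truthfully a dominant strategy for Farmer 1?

Check each profile of the others' bids and compare truth against every alternative bid.
Others bid (13, 13, 13, 13): truth gives 0, best alternative gives -9.
Others bid (4, 13, 13, 13): truth gives 0, best alternative gives -7.
Others bid (13, 4, 13, 13): truth gives 0, best alternative gives -7.
Others bid (13, 13, 4, 13): truth gives 0, best alternative gives -7.
Others bid (13, 13, 13, 4): truth gives 0, best alternative gives -7.
Others bid (4, 4, 13, 13): truth gives 0, best alternative gives -5.
(Remaining 75 profiles checked similarly; truth is weakly best in each.)
In every case the truthful bid is at least as good as any alternative, so it is a dominant strategy.

Yes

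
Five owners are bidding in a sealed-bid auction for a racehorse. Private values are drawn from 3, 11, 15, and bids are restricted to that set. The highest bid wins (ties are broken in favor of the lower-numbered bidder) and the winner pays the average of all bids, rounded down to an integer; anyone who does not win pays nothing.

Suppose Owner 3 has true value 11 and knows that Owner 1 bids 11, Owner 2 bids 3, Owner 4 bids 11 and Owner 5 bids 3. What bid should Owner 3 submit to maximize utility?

Bid 3: loses, pays 0, utility 0.
Bid 11: loses, pays 0, utility 0.
Bid 15: wins, pays 8, utility 11 - 8 = 3.
The best choice is 15 with utility 3.

15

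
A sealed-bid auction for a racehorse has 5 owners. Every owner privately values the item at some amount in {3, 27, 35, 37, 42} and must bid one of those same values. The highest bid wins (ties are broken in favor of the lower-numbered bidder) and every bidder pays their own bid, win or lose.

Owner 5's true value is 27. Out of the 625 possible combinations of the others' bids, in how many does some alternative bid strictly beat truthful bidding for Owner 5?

Others bid (3, 3, 3, 27): truth gives -27; bid 3 gives -3 > -27. Violating.
Others bid (3, 3, 3, 35): truth gives -27; bid 3 gives -3 > -27. Violating.
Others bid (3, 3, 3, 37): truth gives -27; bid 3 gives -3 > -27. Violating.
Others bid (3, 3, 3, 42): truth gives -27; bid 3 gives -3 > -27. Violating.
Others bid (3, 3, 3, 3): truth gives 0; no alternative beats it.
(Checking all 625 profiles: 624 have a profitable deviation, 1 does not.)

624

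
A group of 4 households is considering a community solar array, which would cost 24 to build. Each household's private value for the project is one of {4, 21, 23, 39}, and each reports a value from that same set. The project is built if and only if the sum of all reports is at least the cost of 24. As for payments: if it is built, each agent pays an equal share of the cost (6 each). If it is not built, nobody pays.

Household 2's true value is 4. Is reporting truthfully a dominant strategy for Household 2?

Check each profile of the others' reports and compare truth against every alternative report.
Others report (4, 4, 4): truth gives 0, best alternative gives -2.
Others report (4, 4, 21): truth gives -2, best alternative gives -2.
Others report (4, 4, 23): truth gives -2, best alternative gives -2.
Others report (4, 4, 39): truth gives -2, best alternative gives -2.
Others report (4, 21, 4): truth gives -2, best alternative gives -2.
Others report (4, 21, 21): truth gives -2, best alternative gives -2.
(Remaining 58 profiles checked similarly; truth is weakly best in each.)
In every case the truthful report is at least as good as any alternative, so it is a dominant strategy.

Yes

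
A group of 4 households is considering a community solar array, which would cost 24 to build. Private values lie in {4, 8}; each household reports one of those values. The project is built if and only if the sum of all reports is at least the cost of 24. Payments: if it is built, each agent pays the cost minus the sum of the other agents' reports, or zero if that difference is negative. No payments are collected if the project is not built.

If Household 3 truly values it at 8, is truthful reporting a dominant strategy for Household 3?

Check each profile of the others' reports and compare truth against every alternative report.
Others report (8, 8, 8): truth gives 8, best alternative gives 8.
Others report (4, 8, 8): truth gives 4, best alternative gives 4.
Others report (8, 4, 8): truth gives 4, best alternative gives 4.
Others report (8, 8, 4): truth gives 4, best alternative gives 4.
Others report (4, 4, 4): truth gives 0, best alternative gives 0.
Others report (4, 4, 8): truth gives 0, best alternative gives 0.
(Remaining 2 profiles checked similarly; truth is weakly best in each.)
In every case the truthful report is at least as good as any alternative, so it is a dominant strategy.

Yes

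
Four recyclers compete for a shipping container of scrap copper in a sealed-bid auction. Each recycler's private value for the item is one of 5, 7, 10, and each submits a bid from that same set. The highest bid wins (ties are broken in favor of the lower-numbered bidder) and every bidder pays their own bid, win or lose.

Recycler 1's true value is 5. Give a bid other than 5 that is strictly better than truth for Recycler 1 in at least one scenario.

7

Suppose Recycler 2 bids 5, Recycler 3 bids 5 and Recycler 4 bids 7.
Bid 5: loses but pays 5, utility -5.
Bid 7: wins, pays 7, utility 5 - 7 = -2.
So bidding 7 beats truth here (-2 > -5).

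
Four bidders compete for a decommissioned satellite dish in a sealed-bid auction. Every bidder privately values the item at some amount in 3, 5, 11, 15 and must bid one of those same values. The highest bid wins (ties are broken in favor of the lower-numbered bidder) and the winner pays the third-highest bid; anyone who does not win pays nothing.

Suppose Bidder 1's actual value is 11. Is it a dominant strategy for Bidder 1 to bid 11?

No

Consider the case where Bidder 2 bids 3, Bidder 3 bids 3 and Bidder 4 bids 15.
Truthful bid 11: loses, pays 0, utility 0.
Bid 15 instead: wins, pays 3, utility 11 - 3 = 8.
Since 8 > 0, bidding 15 is strictly better here, so truthful bidding is not dominant.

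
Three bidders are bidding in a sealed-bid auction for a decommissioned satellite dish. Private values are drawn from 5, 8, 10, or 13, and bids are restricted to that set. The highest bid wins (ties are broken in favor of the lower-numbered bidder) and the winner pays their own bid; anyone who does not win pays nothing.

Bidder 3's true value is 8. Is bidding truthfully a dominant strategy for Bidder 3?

Yes

Check each profile of the others' bids and compare truth against every alternative bid.
Others bid (5, 5): truth gives 0, best alternative gives 0.
Others bid (5, 8): truth gives 0, best alternative gives 0.
Others bid (5, 10): truth gives 0, best alternative gives 0.
Others bid (5, 13): truth gives 0, best alternative gives 0.
Others bid (8, 5): truth gives 0, best alternative gives 0.
Others bid (8, 8): truth gives 0, best alternative gives 0.
(Remaining 10 profiles checked similarly; truth is weakly best in each.)
In every case the truthful bid is at least as good as any alternative, so it is a dominant strategy.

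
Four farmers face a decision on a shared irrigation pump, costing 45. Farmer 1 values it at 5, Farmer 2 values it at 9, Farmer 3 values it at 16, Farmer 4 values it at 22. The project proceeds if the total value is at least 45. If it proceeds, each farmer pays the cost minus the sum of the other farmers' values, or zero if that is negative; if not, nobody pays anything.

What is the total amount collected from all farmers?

Total value 52 ≥ cost 45, so it is built.
Farmer 1: others sum to 47; max(0, 45 - 47) = 0.
Farmer 2: others sum to 43; max(0, 45 - 43) = 2.
Farmer 3: others sum to 36; max(0, 45 - 36) = 9.
Farmer 4: others sum to 30; max(0, 45 - 30) = 15.
Total collected = 0 + 2 + 9 + 15 = 26.

26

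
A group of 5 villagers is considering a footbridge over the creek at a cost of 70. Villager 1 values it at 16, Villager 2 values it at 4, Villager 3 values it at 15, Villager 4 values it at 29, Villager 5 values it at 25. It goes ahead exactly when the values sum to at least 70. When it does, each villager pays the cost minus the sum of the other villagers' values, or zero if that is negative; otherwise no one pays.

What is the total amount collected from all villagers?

16

Total value 89 ≥ cost 70, so it is built.
Villager 1: others sum to 73; max(0, 70 - 73) = 0.
Villager 2: others sum to 85; max(0, 70 - 85) = 0.
Villager 3: others sum to 74; max(0, 70 - 74) = 0.
Villager 4: others sum to 60; max(0, 70 - 60) = 10.
Villager 5: others sum to 64; max(0, 70 - 64) = 6.
Total collected = 0 + 0 + 0 + 10 + 6 = 16.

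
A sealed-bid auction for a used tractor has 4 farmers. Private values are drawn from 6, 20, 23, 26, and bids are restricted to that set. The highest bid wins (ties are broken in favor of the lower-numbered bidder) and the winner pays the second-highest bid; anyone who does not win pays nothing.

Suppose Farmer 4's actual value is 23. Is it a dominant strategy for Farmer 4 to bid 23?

Yes

Check each profile of the others' bids and compare truth against every alternative bid.
Others bid (6, 6, 6): truth gives 17, best alternative gives 17.
Others bid (6, 6, 20): truth gives 3, best alternative gives 3.
Others bid (6, 20, 6): truth gives 3, best alternative gives 3.
Others bid (6, 20, 20): truth gives 3, best alternative gives 3.
Others bid (20, 6, 6): truth gives 3, best alternative gives 3.
Others bid (20, 6, 20): truth gives 3, best alternative gives 3.
(Remaining 58 profiles checked similarly; truth is weakly best in each.)
In every case the truthful bid is at least as good as any alternative, so it is a dominant strategy.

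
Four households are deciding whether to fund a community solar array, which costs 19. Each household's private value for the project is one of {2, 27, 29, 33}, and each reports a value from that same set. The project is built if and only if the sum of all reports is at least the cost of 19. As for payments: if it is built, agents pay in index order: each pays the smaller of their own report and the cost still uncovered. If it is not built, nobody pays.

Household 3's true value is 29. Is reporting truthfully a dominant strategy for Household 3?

No

Consider the case where Household 1 reports 2, Household 2 reports 2 and Household 4 reports 27.
Truthful report 29: project built, pays 15, utility 29 - 15 = 14.
Report 2 instead: project built, pays 2, utility 29 - 2 = 27.
Since 27 > 14, reporting 2 is strictly better here, so truthful reporting is not dominant.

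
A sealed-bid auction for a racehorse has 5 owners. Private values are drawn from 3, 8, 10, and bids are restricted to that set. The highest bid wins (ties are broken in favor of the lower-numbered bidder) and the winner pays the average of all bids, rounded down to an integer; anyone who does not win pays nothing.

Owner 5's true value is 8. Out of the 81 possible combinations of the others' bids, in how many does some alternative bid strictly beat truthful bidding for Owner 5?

14

Others bid (3, 3, 3, 8): truth gives 0; bid 10 gives 3 > 0. Violating.
Others bid (3, 3, 8, 3): truth gives 0; bid 10 gives 3 > 0. Violating.
Others bid (3, 3, 8, 8): truth gives 0; bid 10 gives 2 > 0. Violating.
Others bid (3, 8, 3, 3): truth gives 0; bid 10 gives 3 > 0. Violating.
Others bid (3, 3, 3, 3): truth gives 4; no alternative beats it.
Others bid (3, 3, 3, 10): truth gives 0; no alternative beats it.
(Checking all 81 profiles: 14 have a profitable deviation, 67 do not.)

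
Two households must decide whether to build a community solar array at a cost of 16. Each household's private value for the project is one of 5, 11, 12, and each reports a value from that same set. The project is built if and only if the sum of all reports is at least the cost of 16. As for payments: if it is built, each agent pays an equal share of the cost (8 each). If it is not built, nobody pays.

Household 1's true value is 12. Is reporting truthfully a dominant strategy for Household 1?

Yes

Check each profile of the others' reports and compare truth against every alternative report.
Others report (5): truth gives 4, best alternative gives 4.
Others report (11): truth gives 4, best alternative gives 4.
Others report (12): truth gives 4, best alternative gives 4.
In every case the truthful report is at least as good as any alternative, so it is a dominant strategy.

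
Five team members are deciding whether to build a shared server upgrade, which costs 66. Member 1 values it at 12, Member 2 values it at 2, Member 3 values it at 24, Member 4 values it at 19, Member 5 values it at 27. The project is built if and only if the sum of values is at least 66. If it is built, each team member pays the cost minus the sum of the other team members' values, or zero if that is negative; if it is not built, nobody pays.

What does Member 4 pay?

1

Total value 84 ≥ cost 66, so the project is built.
The other team members' values sum to 65.
Cost minus that sum is 66 - 65 = 1.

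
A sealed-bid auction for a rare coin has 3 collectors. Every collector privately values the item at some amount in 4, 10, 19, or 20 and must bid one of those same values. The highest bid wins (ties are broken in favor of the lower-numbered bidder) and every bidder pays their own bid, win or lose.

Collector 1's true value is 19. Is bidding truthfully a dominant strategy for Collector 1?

Consider the case where Collector 2 bids 4 and Collector 3 bids 4.
Truthful bid 19: wins, pays 19, utility 19 - 19 = 0.
Bid 4 instead: wins, pays 4, utility 19 - 4 = 15.
Since 15 > 0, bidding 4 is strictly better here, so truthful bidding is not dominant.

No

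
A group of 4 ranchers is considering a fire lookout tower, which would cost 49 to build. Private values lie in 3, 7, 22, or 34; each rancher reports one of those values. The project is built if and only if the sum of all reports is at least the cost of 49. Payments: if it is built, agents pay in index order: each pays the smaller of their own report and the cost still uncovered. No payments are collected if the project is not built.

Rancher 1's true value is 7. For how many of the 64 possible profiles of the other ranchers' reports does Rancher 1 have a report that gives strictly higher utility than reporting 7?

35

Others report (3, 22, 22): truth gives 0; report 3 gives 4 > 0. Violating.
Others report (3, 22, 34): truth gives 0; report 3 gives 4 > 0. Violating.
Others report (3, 34, 22): truth gives 0; report 3 gives 4 > 0. Violating.
Others report (3, 34, 34): truth gives 0; report 3 gives 4 > 0. Violating.
Others report (3, 3, 3): truth gives 0; no alternative beats it.
Others report (3, 3, 7): truth gives 0; no alternative beats it.
(Checking all 64 profiles: 35 have a profitable deviation, 29 do not.)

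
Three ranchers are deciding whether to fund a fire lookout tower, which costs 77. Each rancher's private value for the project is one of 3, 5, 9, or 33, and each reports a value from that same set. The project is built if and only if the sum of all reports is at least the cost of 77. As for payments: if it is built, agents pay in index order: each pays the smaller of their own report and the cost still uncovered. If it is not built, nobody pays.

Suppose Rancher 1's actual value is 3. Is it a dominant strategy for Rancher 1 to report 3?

Check each profile of the others' reports and compare truth against every alternative report.
Others report (3, 3): truth gives 0, best alternative gives 0.
Others report (3, 5): truth gives 0, best alternative gives 0.
Others report (3, 9): truth gives 0, best alternative gives 0.
Others report (3, 33): truth gives 0, best alternative gives 0.
Others report (5, 3): truth gives 0, best alternative gives 0.
Others report (5, 5): truth gives 0, best alternative gives 0.
(Remaining 10 profiles checked similarly; truth is weakly best in each.)
In every case the truthful report is at least as good as any alternative, so it is a dominant strategy.

Yes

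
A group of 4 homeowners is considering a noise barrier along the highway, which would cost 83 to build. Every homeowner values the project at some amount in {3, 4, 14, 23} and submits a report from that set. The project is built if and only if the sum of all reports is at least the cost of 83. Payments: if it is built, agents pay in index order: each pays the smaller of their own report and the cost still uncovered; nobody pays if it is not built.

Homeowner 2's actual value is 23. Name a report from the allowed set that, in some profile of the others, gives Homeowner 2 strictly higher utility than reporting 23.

Suppose Homeowner 1 reports 23, Homeowner 3 reports 23 and Homeowner 4 reports 23.
Report 23: project built, pays 23, utility 23 - 23 = 0.
Report 14: project built, pays 14, utility 23 - 14 = 9.
So reporting 14 beats truth here (9 > 0).

14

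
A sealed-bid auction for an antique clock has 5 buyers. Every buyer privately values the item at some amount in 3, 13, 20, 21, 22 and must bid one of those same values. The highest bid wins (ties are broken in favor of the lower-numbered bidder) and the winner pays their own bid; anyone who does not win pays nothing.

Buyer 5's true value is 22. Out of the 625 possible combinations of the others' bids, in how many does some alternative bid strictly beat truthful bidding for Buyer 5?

81

Others bid (3, 3, 3, 3): truth gives 0; bid 13 gives 9 > 0. Violating.
Others bid (3, 3, 3, 13): truth gives 0; bid 20 gives 2 > 0. Violating.
Others bid (3, 3, 3, 20): truth gives 0; bid 21 gives 1 > 0. Violating.
Others bid (3, 3, 13, 3): truth gives 0; bid 20 gives 2 > 0. Violating.
Others bid (3, 3, 3, 21): truth gives 0; no alternative beats it.
Others bid (3, 3, 3, 22): truth gives 0; no alternative beats it.
(Checking all 625 profiles: 81 have a profitable deviation, 544 do not.)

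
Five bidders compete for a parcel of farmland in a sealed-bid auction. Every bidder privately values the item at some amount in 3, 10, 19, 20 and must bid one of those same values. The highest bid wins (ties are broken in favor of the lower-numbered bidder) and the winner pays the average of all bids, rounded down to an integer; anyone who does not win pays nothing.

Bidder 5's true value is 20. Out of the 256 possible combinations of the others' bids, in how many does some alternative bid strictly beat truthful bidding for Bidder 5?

Others bid (3, 3, 3, 3): truth gives 14; bid 10 gives 16 > 14. Violating.
Others bid (10, 10, 10, 10): truth gives 8; bid 19 gives 9 > 8. Violating.
Others bid (3, 3, 3, 10): truth gives 13; no alternative beats it.
Others bid (3, 3, 3, 19): truth gives 11; no alternative beats it.
(Checking all 256 profiles: 2 have a profitable deviation, 254 do not.)

2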